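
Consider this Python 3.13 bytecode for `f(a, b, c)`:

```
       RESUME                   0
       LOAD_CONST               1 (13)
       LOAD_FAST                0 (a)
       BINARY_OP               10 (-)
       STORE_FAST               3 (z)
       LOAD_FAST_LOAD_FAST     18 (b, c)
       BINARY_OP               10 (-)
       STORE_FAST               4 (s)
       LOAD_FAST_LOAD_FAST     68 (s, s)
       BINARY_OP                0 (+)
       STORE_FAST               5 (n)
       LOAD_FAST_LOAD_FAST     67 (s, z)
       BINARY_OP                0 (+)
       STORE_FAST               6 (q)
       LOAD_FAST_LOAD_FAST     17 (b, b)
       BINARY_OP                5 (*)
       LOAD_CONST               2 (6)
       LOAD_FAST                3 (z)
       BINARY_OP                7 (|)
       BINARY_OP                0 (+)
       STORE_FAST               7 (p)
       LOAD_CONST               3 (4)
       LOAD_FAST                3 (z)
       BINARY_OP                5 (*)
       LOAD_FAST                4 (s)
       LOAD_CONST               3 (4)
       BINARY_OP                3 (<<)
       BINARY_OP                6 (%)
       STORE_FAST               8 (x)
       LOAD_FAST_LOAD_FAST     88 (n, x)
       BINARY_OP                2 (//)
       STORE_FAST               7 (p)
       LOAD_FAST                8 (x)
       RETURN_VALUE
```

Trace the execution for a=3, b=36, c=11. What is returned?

LOAD_CONST → push 13. Stack: [13]
LOAD_FAST a → push 3. Stack: [13, 3]
BINARY_OP - → 13 - 3 = 10. Stack: [10]
STORE_FAST z → z=10. Stack: []
LOAD_FAST_LOAD_FAST b,c → push 36,11. Stack: [36, 11]
BINARY_OP - → 36 - 11 = 25. Stack: [25]
STORE_FAST s → s=25. Stack: []
LOAD_FAST_LOAD_FAST s,s → push 25,25. Stack: [25, 25]
BINARY_OP + → 25 + 25 = 50. Stack: [50]
STORE_FAST n → n=50. Stack: []
LOAD_FAST_LOAD_FAST s,z → push 25,10. Stack: [25, 10]
BINARY_OP + → 25 + 10 = 35. Stack: [35]
STORE_FAST q → q=35. Stack: []
LOAD_FAST_LOAD_FAST b,b → push 36,36. Stack: [36, 36]
BINARY_OP * → 36 * 36 = 1296. Stack: [1296]
LOAD_CONST → push 6. Stack: [1296, 6]
LOAD_FAST z → push 10. Stack: [1296, 6, 10]
BINARY_OP | → 6 | 10 = 14. Stack: [1296, 14]
BINARY_OP + → 1296 + 14 = 1310. Stack: [1310]
STORE_FAST p → p=1310. Stack: []
LOAD_CONST → push 4. Stack: [4]
LOAD_FAST z → push 10. Stack: [4, 10]
BINARY_OP * → 4 * 10 = 40. Stack: [40]
LOAD_FAST s → push 25. Stack: [40, 25]
LOAD_CONST → push 4. Stack: [40, 25, 4]
BINARY_OP << → 25 << 4 = 400. Stack: [40, 400]
BINARY_OP % → 40 % 400 = 40. Stack: [40]
STORE_FAST x → x=40. Stack: []
LOAD_FAST_LOAD_FAST n,x → push 50,40. Stack: [50, 40]
BINARY_OP // → 50 // 40 = 1. Stack: [1]
STORE_FAST p → p=1. Stack: []
LOAD_FAST x → push 40. Stack: [40]
RETURN_VALUE → return 40.

40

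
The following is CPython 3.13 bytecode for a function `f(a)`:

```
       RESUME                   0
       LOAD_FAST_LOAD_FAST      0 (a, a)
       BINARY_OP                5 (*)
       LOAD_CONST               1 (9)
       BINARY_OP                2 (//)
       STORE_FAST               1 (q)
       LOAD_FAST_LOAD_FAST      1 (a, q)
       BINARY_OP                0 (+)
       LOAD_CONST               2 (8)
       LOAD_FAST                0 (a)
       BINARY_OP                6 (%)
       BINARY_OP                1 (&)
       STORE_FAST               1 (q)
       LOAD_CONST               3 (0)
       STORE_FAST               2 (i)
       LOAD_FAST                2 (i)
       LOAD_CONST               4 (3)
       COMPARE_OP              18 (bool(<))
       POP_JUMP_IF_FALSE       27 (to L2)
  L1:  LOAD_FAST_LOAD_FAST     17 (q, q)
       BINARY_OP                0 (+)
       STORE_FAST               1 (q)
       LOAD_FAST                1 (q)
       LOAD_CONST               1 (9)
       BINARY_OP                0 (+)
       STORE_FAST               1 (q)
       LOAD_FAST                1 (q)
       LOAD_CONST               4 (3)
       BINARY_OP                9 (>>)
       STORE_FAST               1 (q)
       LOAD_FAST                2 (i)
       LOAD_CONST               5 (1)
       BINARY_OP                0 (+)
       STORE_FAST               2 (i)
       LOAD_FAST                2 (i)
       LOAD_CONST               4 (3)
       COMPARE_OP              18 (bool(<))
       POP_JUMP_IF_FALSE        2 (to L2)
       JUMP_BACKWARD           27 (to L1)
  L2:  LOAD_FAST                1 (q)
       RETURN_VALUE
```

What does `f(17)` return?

1

LOAD_FAST_LOAD_FAST a,a → push 17,17
BINARY_OP * → 17 * 17 = 289
LOAD_CONST → push 9
BINARY_OP // → 289 // 9 = 32
STORE_FAST q → q=32
LOAD_FAST_LOAD_FAST a,q → push 17,32
BINARY_OP + → 17 + 32 = 49
LOAD_CONST → push 8
LOAD_FAST a → push 17
BINARY_OP % → 8 % 17 = 8
BINARY_OP & → 49 & 8 = 0
STORE_FAST q → q=0
LOAD_CONST → push 0
STORE_FAST i → i=0
LOAD_FAST i → push 0
LOAD_CONST → push 3
COMPARE_OP bool(<) → 0 vs 3 = True
POP_JUMP_IF_FALSE → pop True; no jump
LOAD_FAST_LOAD_FAST q,q → push 0,0
BINARY_OP + → 0 + 0 = 0
STORE_FAST q → q=0
LOAD_FAST q → push 0
LOAD_CONST → push 9
BINARY_OP + → 0 + 9 = 9
STORE_FAST q → q=9
LOAD_FAST q → push 9
LOAD_CONST → push 3
BINARY_OP >> → 9 >> 3 = 1
STORE_FAST q → q=1
LOAD_FAST i → push 0
LOAD_CONST → push 1
BINARY_OP + → 0 + 1 = 1
STORE_FAST i → i=1
LOAD_FAST i → push 1
LOAD_CONST → push 3
COMPARE_OP bool(<) → 1 vs 3 = True
POP_JUMP_IF_FALSE → pop True; no jump
LOAD_FAST_LOAD_FAST q,q → push 1,1
BINARY_OP + → 1 + 1 = 2
STORE_FAST q → q=2
LOAD_FAST q → push 2
LOAD_CONST → push 9
BINARY_OP + → 2 + 9 = 11
STORE_FAST q → q=11
LOAD_FAST q → push 11
LOAD_CONST → push 3
BINARY_OP >> → 11 >> 3 = 1
STORE_FAST q → q=1
LOAD_FAST i → push 1
LOAD_CONST → push 1
BINARY_OP + → 1 + 1 = 2
STORE_FAST i → i=2
LOAD_FAST i → push 2
LOAD_CONST → push 3
COMPARE_OP bool(<) → 2 vs 3 = True
POP_JUMP_IF_FALSE → pop True; no jump
LOAD_FAST_LOAD_FAST q,q → push 1,1
BINARY_OP + → 1 + 1 = 2
STORE_FAST q → q=2
LOAD_FAST q → push 2
LOAD_CONST → push 9
BINARY_OP + → 2 + 9 = 11
STORE_FAST q → q=11
LOAD_FAST q → push 11
LOAD_CONST → push 3
BINARY_OP >> → 11 >> 3 = 1
STORE_FAST q → q=1
LOAD_FAST i → push 2
LOAD_CONST → push 1
BINARY_OP + → 2 + 1 = 3
STORE_FAST i → i=3
LOAD_FAST i → push 3
LOAD_CONST → push 3
COMPARE_OP bool(<) → 3 vs 3 = False
POP_JUMP_IF_FALSE → pop False; jump
LOAD_FAST q → push 1
RETURN_VALUE → return 1.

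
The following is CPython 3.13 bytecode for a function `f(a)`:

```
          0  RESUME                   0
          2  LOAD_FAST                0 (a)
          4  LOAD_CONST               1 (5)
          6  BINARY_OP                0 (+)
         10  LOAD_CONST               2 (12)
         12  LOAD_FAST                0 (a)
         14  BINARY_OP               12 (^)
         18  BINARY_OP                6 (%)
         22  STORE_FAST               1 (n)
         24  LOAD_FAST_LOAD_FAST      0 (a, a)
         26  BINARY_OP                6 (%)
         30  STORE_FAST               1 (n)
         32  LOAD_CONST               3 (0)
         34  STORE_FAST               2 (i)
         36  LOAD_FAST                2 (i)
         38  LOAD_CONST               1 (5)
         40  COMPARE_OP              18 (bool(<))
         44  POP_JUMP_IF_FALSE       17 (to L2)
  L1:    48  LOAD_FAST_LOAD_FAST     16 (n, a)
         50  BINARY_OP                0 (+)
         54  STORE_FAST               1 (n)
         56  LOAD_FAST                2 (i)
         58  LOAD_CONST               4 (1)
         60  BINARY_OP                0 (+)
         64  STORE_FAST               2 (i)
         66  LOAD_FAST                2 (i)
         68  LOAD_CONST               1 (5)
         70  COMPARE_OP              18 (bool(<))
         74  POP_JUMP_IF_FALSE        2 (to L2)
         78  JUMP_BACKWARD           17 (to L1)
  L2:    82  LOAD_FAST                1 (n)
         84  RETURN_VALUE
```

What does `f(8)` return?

LOAD_FAST a → push 8
LOAD_CONST → push 5
BINARY_OP + → 8 + 5 = 13
LOAD_CONST → push 12
LOAD_FAST a → push 8
BINARY_OP ^ → 12 ^ 8 = 4
BINARY_OP % → 13 % 4 = 1
STORE_FAST n → n=1
LOAD_FAST_LOAD_FAST a,a → push 8,8
BINARY_OP % → 8 % 8 = 0
STORE_FAST n → n=0
LOAD_CONST → push 0
STORE_FAST i → i=0
LOAD_FAST i → push 0
LOAD_CONST → push 5
COMPARE_OP bool(<) → 0 vs 5 = True
POP_JUMP_IF_FALSE → pop True; no jump
LOAD_FAST_LOAD_FAST n,a → push 0,8
BINARY_OP + → 0 + 8 = 8
STORE_FAST n → n=8
LOAD_FAST i → push 0
LOAD_CONST → push 1
BINARY_OP + → 0 + 1 = 1
STORE_FAST i → i=1
LOAD_FAST i → push 1
LOAD_CONST → push 5
COMPARE_OP bool(<) → 1 vs 5 = True
POP_JUMP_IF_FALSE → pop True; no jump
LOAD_FAST_LOAD_FAST n,a → push 8,8
BINARY_OP + → 8 + 8 = 16
STORE_FAST n → n=16
LOAD_FAST i → push 1
LOAD_CONST → push 1
BINARY_OP + → 1 + 1 = 2
STORE_FAST i → i=2
LOAD_FAST i → push 2
LOAD_CONST → push 5
COMPARE_OP bool(<) → 2 vs 5 = True
POP_JUMP_IF_FALSE → pop True; no jump
LOAD_FAST_LOAD_FAST n,a → push 16,8
BINARY_OP + → 16 + 8 = 24
STORE_FAST n → n=24
LOAD_FAST i → push 2
LOAD_CONST → push 1
BINARY_OP + → 2 + 1 = 3
STORE_FAST i → i=3
LOAD_FAST i → push 3
LOAD_CONST → push 5
COMPARE_OP bool(<) → 3 vs 5 = True
POP_JUMP_IF_FALSE → pop True; no jump
LOAD_FAST_LOAD_FAST n,a → push 24,8
BINARY_OP + → 24 + 8 = 32
STORE_FAST n → n=32
LOAD_FAST i → push 3
LOAD_CONST → push 1
BINARY_OP + → 3 + 1 = 4
STORE_FAST i → i=4
LOAD_FAST i → push 4
LOAD_CONST → push 5
COMPARE_OP bool(<) → 4 vs 5 = True
POP_JUMP_IF_FALSE → pop True; no jump
LOAD_FAST_LOAD_FAST n,a → push 32,8
BINARY_OP + → 32 + 8 = 40
STORE_FAST n → n=40
LOAD_FAST i → push 4
LOAD_CONST → push 1
BINARY_OP + → 4 + 1 = 5
STORE_FAST i → i=5
LOAD_FAST i → push 5
LOAD_CONST → push 5
COMPARE_OP bool(<) → 5 vs 5 = False
POP_JUMP_IF_FALSE → pop False; jump
LOAD_FAST n → push 40
RETURN_VALUE → return 40.

40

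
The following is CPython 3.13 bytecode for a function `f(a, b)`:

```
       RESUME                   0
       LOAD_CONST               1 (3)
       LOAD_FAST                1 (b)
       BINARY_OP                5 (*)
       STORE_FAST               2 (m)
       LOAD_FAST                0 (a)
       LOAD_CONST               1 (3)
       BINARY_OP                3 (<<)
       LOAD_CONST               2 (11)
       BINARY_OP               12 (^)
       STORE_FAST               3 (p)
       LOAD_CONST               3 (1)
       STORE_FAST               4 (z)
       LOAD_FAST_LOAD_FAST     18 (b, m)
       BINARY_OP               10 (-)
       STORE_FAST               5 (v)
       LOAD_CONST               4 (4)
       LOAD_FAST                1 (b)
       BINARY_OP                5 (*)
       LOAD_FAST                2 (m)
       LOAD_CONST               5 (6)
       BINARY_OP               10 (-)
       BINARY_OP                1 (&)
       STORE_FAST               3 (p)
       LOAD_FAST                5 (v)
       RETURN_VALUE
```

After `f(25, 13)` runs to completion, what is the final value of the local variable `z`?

LOAD_CONST → push 3. Stack: [3]
LOAD_FAST b → push 13. Stack: [3, 13]
BINARY_OP * → 3 * 13 = 39. Stack: [39]
STORE_FAST m → m=39. Stack: []
LOAD_FAST a → push 25. Stack: [25]
LOAD_CONST → push 3. Stack: [25, 3]
BINARY_OP << → 25 << 3 = 200. Stack: [200]
LOAD_CONST → push 11. Stack: [200, 11]
BINARY_OP ^ → 200 ^ 11 = 195. Stack: [195]
STORE_FAST p → p=195. Stack: []
LOAD_CONST → push 1. Stack: [1]
STORE_FAST z → z=1. Stack: []
LOAD_FAST_LOAD_FAST b,m → push 13,39. Stack: [13, 39]
BINARY_OP - → 13 - 39 = -26. Stack: [-26]
STORE_FAST v → v=-26. Stack: []
LOAD_CONST → push 4. Stack: [4]
LOAD_FAST b → push 13. Stack: [4, 13]
BINARY_OP * → 4 * 13 = 52. Stack: [52]
LOAD_FAST m → push 39. Stack: [52, 39]
LOAD_CONST → push 6. Stack: [52, 39, 6]
BINARY_OP - → 39 - 6 = 33. Stack: [52, 33]
BINARY_OP & → 52 & 33 = 32. Stack: [32]
STORE_FAST p → p=32. Stack: []
LOAD_FAST v → push -26. Stack: [-26]
RETURN_VALUE → return -26.

1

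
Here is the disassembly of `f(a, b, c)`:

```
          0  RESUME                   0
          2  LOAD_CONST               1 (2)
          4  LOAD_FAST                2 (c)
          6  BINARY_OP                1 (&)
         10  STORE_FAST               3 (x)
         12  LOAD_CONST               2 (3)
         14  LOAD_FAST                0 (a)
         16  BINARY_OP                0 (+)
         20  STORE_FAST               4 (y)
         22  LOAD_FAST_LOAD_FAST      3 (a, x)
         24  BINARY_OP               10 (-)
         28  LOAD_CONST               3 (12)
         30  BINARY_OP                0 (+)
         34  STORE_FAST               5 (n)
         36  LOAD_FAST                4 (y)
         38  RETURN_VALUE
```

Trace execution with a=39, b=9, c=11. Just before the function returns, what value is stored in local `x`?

LOAD_CONST → push 2. Stack: [2]
LOAD_FAST c → push 11. Stack: [2, 11]
BINARY_OP & → 2 & 11 = 2. Stack: [2]
STORE_FAST x → x=2. Stack: []
LOAD_CONST → push 3. Stack: [3]
LOAD_FAST a → push 39. Stack: [3, 39]
BINARY_OP + → 3 + 39 = 42. Stack: [42]
STORE_FAST y → y=42. Stack: []
LOAD_FAST_LOAD_FAST a,x → push 39,2. Stack: [39, 2]
BINARY_OP - → 39 - 2 = 37. Stack: [37]
LOAD_CONST → push 12. Stack: [37, 12]
BINARY_OP + → 37 + 12 = 49. Stack: [49]
STORE_FAST n → n=49. Stack: []
LOAD_FAST y → push 42. Stack: [42]
RETURN_VALUE → return 42.

2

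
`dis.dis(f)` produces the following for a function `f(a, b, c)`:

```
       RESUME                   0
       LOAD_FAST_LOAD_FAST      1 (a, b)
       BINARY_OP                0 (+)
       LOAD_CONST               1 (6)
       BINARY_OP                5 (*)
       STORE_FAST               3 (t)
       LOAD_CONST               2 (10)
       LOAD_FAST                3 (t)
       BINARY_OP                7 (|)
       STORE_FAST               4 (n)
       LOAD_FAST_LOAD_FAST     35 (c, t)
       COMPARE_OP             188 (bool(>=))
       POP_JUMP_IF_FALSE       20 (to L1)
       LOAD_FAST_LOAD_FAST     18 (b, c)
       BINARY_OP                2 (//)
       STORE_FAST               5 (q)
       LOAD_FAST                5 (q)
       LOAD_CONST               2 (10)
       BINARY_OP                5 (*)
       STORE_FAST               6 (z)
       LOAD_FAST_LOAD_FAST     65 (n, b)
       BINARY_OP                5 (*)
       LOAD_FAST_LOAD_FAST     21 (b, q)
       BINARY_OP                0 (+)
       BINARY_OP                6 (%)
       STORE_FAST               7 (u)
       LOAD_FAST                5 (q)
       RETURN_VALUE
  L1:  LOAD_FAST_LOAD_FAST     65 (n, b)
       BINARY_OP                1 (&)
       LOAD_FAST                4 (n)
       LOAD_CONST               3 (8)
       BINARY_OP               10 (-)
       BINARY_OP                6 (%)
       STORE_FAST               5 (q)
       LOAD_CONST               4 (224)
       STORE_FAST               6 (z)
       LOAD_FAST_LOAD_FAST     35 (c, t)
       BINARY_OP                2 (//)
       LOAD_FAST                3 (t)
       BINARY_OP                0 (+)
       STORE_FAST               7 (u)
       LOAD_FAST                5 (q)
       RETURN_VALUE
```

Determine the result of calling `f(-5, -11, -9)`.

1

LOAD_FAST_LOAD_FAST a,b → push -5,-11. Stack: [-5, -11]
BINARY_OP + → -5 + -11 = -16. Stack: [-16]
LOAD_CONST → push 6. Stack: [-16, 6]
BINARY_OP * → -16 * 6 = -96. Stack: [-96]
STORE_FAST t → t=-96. Stack: []
LOAD_CONST → push 10. Stack: [10]
LOAD_FAST t → push -96. Stack: [10, -96]
BINARY_OP | → 10 | -96 = -86. Stack: [-86]
STORE_FAST n → n=-86. Stack: []
LOAD_FAST_LOAD_FAST c,t → push -9,-96. Stack: [-9, -96]
COMPARE_OP bool(>=) → -9 vs -96 = True. Stack: [True]
POP_JUMP_IF_FALSE → pop True; no jump. Stack: []
LOAD_FAST_LOAD_FAST b,c → push -11,-9. Stack: [-11, -9]
BINARY_OP // → -11 // -9 = 1. Stack: [1]
STORE_FAST q → q=1. Stack: []
LOAD_FAST q → push 1. Stack: [1]
LOAD_CONST → push 10. Stack: [1, 10]
BINARY_OP * → 1 * 10 = 10. Stack: [10]
STORE_FAST z → z=10. Stack: []
LOAD_FAST_LOAD_FAST n,b → push -86,-11. Stack: [-86, -11]
BINARY_OP * → -86 * -11 = 946. Stack: [946]
LOAD_FAST_LOAD_FAST b,q → push -11,1. Stack: [946, -11, 1]
BINARY_OP + → -11 + 1 = -10. Stack: [946, -10]
BINARY_OP % → 946 % -10 = -4. Stack: [-4]
STORE_FAST u → u=-4. Stack: []
LOAD_FAST q → push 1. Stack: [1]
RETURN_VALUE → return 1.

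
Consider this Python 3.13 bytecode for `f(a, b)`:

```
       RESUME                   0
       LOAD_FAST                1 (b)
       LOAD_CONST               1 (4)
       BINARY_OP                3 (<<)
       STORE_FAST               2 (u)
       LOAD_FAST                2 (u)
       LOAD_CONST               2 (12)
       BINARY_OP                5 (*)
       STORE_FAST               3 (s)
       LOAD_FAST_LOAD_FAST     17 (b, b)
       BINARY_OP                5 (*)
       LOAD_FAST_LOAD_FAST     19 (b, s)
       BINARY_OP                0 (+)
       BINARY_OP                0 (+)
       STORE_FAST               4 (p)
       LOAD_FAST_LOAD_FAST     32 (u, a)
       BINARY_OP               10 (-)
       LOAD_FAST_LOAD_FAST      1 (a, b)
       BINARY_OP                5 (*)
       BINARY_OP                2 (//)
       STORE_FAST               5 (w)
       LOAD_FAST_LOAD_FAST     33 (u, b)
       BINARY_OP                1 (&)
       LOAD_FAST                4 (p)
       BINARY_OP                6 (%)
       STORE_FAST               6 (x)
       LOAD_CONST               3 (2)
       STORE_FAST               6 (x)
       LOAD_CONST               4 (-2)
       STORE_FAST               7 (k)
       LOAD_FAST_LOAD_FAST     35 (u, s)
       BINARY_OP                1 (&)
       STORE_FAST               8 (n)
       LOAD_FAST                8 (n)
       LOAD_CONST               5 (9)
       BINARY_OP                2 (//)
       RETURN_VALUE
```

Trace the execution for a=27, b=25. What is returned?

14

LOAD_FAST b → push 25. Stack: [25]
LOAD_CONST → push 4. Stack: [25, 4]
BINARY_OP << → 25 << 4 = 400. Stack: [400]
STORE_FAST u → u=400. Stack: []
LOAD_FAST u → push 400. Stack: [400]
LOAD_CONST → push 12. Stack: [400, 12]
BINARY_OP * → 400 * 12 = 4800. Stack: [4800]
STORE_FAST s → s=4800. Stack: []
LOAD_FAST_LOAD_FAST b,b → push 25,25. Stack: [25, 25]
BINARY_OP * → 25 * 25 = 625. Stack: [625]
LOAD_FAST_LOAD_FAST b,s → push 25,4800. Stack: [625, 25, 4800]
BINARY_OP + → 25 + 4800 = 4825. Stack: [625, 4825]
BINARY_OP + → 625 + 4825 = 5450. Stack: [5450]
STORE_FAST p → p=5450. Stack: []
LOAD_FAST_LOAD_FAST u,a → push 400,27. Stack: [400, 27]
BINARY_OP - → 400 - 27 = 373. Stack: [373]
LOAD_FAST_LOAD_FAST a,b → push 27,25. Stack: [373, 27, 25]
BINARY_OP * → 27 * 25 = 675. Stack: [373, 675]
BINARY_OP // → 373 // 675 = 0. Stack: [0]
STORE_FAST w → w=0. Stack: []
LOAD_FAST_LOAD_FAST u,b → push 400,25. Stack: [400, 25]
BINARY_OP & → 400 & 25 = 16. Stack: [16]
LOAD_FAST p → push 5450. Stack: [16, 5450]
BINARY_OP % → 16 % 5450 = 16. Stack: [16]
STORE_FAST x → x=16. Stack: []
LOAD_CONST → push 2. Stack: [2]
STORE_FAST x → x=2. Stack: []
LOAD_CONST → push -2. Stack: [-2]
STORE_FAST k → k=-2. Stack: []
LOAD_FAST_LOAD_FAST u,s → push 400,4800. Stack: [400, 4800]
BINARY_OP & → 400 & 4800 = 128. Stack: [128]
STORE_FAST n → n=128. Stack: []
LOAD_FAST n → push 128. Stack: [128]
LOAD_CONST → push 9. Stack: [128, 9]
BINARY_OP // → 128 // 9 = 14. Stack: [14]
RETURN_VALUE → return 14.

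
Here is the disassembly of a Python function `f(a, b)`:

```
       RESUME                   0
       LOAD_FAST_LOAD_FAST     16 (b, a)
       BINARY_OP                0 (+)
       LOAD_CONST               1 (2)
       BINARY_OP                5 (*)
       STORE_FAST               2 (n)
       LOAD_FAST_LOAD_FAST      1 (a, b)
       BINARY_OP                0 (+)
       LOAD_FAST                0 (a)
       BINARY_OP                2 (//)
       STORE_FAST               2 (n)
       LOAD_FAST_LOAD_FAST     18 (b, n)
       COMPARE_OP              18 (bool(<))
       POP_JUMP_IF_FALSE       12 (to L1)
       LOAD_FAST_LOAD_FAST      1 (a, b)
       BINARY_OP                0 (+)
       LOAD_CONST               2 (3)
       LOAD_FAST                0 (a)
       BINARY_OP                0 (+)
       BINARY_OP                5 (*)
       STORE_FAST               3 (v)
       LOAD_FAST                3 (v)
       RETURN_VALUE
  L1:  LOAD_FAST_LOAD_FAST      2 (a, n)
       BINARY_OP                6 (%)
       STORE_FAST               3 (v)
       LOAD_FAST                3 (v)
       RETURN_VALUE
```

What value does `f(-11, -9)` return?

160

LOAD_FAST_LOAD_FAST b,a → push -9,-11. Stack: [-9, -11]
BINARY_OP + → -9 + -11 = -20. Stack: [-20]
LOAD_CONST → push 2. Stack: [-20, 2]
BINARY_OP * → -20 * 2 = -40. Stack: [-40]
STORE_FAST n → n=-40. Stack: []
LOAD_FAST_LOAD_FAST a,b → push -11,-9. Stack: [-11, -9]
BINARY_OP + → -11 + -9 = -20. Stack: [-20]
LOAD_FAST a → push -11. Stack: [-20, -11]
BINARY_OP // → -20 // -11 = 1. Stack: [1]
STORE_FAST n → n=1. Stack: []
LOAD_FAST_LOAD_FAST b,n → push -9,1. Stack: [-9, 1]
COMPARE_OP bool(<) → -9 vs 1 = True. Stack: [True]
POP_JUMP_IF_FALSE → pop True; no jump. Stack: []
LOAD_FAST_LOAD_FAST a,b → push -11,-9. Stack: [-11, -9]
BINARY_OP + → -11 + -9 = -20. Stack: [-20]
LOAD_CONST → push 3. Stack: [-20, 3]
LOAD_FAST a → push -11. Stack: [-20, 3, -11]
BINARY_OP + → 3 + -11 = -8. Stack: [-20, -8]
BINARY_OP * → -20 * -8 = 160. Stack: [160]
STORE_FAST v → v=160. Stack: []
LOAD_FAST v → push 160. Stack: [160]
RETURN_VALUE → return 160.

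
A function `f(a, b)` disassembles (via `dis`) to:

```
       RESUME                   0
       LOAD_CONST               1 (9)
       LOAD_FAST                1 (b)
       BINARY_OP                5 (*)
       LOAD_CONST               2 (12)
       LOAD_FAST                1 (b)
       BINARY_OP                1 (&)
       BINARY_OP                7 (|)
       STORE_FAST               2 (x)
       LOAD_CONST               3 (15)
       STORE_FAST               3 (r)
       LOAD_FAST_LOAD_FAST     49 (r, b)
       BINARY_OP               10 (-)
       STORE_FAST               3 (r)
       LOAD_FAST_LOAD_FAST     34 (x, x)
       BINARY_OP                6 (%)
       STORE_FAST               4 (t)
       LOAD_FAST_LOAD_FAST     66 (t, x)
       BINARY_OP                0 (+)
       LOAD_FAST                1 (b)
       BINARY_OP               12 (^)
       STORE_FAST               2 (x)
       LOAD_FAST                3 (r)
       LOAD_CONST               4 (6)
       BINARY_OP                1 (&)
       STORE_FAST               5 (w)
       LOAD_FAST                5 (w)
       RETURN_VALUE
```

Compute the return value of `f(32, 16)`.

6

LOAD_CONST → push 9. Stack: [9]
LOAD_FAST b → push 16. Stack: [9, 16]
BINARY_OP * → 9 * 16 = 144. Stack: [144]
LOAD_CONST → push 12. Stack: [144, 12]
LOAD_FAST b → push 16. Stack: [144, 12, 16]
BINARY_OP & → 12 & 16 = 0. Stack: [144, 0]
BINARY_OP | → 144 | 0 = 144. Stack: [144]
STORE_FAST x → x=144. Stack: []
LOAD_CONST → push 15. Stack: [15]
STORE_FAST r → r=15. Stack: []
LOAD_FAST_LOAD_FAST r,b → push 15,16. Stack: [15, 16]
BINARY_OP - → 15 - 16 = -1. Stack: [-1]
STORE_FAST r → r=-1. Stack: []
LOAD_FAST_LOAD_FAST x,x → push 144,144. Stack: [144, 144]
BINARY_OP % → 144 % 144 = 0. Stack: [0]
STORE_FAST t → t=0. Stack: []
LOAD_FAST_LOAD_FAST t,x → push 0,144. Stack: [0, 144]
BINARY_OP + → 0 + 144 = 144. Stack: [144]
LOAD_FAST b → push 16. Stack: [144, 16]
BINARY_OP ^ → 144 ^ 16 = 128. Stack: [128]
STORE_FAST x → x=128. Stack: []
LOAD_FAST r → push -1. Stack: [-1]
LOAD_CONST → push 6. Stack: [-1, 6]
BINARY_OP & → -1 & 6 = 6. Stack: [6]
STORE_FAST w → w=6. Stack: []
LOAD_FAST w → push 6. Stack: [6]
RETURN_VALUE → return 6.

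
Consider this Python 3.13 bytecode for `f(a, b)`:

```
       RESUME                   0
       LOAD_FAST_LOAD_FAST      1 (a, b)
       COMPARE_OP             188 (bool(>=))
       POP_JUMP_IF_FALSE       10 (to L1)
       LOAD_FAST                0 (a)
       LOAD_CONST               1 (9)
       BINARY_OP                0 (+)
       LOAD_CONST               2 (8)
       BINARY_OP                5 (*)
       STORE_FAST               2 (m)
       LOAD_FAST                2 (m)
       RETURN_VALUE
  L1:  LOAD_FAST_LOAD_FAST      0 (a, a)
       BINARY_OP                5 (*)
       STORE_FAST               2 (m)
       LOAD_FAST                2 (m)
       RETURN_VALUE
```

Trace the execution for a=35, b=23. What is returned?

LOAD_FAST_LOAD_FAST a,b → push 35,23. Stack: [35, 23]
COMPARE_OP bool(>=) → 35 vs 23 = True. Stack: [True]
POP_JUMP_IF_FALSE → pop True; no jump. Stack: []
LOAD_FAST a → push 35. Stack: [35]
LOAD_CONST → push 9. Stack: [35, 9]
BINARY_OP + → 35 + 9 = 44. Stack: [44]
LOAD_CONST → push 8. Stack: [44, 8]
BINARY_OP * → 44 * 8 = 352. Stack: [352]
STORE_FAST m → m=352. Stack: []
LOAD_FAST m → push 352. Stack: [352]
RETURN_VALUE → return 352.

352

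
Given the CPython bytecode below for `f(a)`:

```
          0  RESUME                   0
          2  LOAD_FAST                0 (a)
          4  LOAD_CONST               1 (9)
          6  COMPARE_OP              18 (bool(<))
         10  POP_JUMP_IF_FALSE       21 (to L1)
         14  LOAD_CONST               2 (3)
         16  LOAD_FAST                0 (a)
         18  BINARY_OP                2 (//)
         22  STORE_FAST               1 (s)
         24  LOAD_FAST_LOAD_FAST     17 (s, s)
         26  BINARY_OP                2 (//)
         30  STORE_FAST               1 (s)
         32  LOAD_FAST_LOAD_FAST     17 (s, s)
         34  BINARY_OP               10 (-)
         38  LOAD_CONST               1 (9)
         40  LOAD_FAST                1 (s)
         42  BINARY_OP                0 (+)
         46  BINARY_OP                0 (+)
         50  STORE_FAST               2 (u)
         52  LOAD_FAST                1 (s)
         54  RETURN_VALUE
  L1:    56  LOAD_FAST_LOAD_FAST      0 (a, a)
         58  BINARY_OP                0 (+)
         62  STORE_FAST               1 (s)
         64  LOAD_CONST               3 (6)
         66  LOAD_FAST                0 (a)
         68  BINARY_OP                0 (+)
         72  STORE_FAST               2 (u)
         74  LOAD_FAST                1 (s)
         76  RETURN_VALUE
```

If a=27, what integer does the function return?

54

LOAD_FAST a → push 27. Stack: [27]
LOAD_CONST → push 9. Stack: [27, 9]
COMPARE_OP bool(<) → 27 vs 9 = False. Stack: [False]
POP_JUMP_IF_FALSE → pop False; jump. Stack: []
LOAD_FAST_LOAD_FAST a,a → push 27,27. Stack: [27, 27]
BINARY_OP + → 27 + 27 = 54. Stack: [54]
STORE_FAST s → s=54. Stack: []
LOAD_CONST → push 6. Stack: [6]
LOAD_FAST a → push 27. Stack: [6, 27]
BINARY_OP + → 6 + 27 = 33. Stack: [33]
STORE_FAST u → u=33. Stack: []
LOAD_FAST s → push 54. Stack: [54]
RETURN_VALUE → return 54.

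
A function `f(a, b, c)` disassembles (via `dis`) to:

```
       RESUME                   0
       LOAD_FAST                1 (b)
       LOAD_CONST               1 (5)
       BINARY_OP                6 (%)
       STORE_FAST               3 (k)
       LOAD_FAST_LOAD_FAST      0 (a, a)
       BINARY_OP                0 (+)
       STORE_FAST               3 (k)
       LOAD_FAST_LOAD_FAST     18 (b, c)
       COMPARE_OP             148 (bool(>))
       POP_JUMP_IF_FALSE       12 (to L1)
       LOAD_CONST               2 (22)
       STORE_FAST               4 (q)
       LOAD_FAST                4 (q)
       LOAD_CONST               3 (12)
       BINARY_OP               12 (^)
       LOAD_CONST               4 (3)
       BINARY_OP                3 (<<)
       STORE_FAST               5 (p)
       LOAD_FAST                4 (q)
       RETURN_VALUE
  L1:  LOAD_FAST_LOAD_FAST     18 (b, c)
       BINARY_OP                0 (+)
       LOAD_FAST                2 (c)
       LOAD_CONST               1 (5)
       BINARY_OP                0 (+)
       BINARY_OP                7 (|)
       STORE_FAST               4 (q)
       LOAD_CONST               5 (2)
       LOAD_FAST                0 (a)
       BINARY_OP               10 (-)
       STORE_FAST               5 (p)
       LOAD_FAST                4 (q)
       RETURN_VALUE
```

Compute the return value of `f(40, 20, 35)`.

LOAD_FAST b → push 20. Stack: [20]
LOAD_CONST → push 5. Stack: [20, 5]
BINARY_OP % → 20 % 5 = 0. Stack: [0]
STORE_FAST k → k=0. Stack: []
LOAD_FAST_LOAD_FAST a,a → push 40,40. Stack: [40, 40]
BINARY_OP + → 40 + 40 = 80. Stack: [80]
STORE_FAST k → k=80. Stack: []
LOAD_FAST_LOAD_FAST b,c → push 20,35. Stack: [20, 35]
COMPARE_OP bool(>) → 20 vs 35 = False. Stack: [False]
POP_JUMP_IF_FALSE → pop False; jump. Stack: []
LOAD_FAST_LOAD_FAST b,c → push 20,35. Stack: [20, 35]
BINARY_OP + → 20 + 35 = 55. Stack: [55]
LOAD_FAST c → push 35. Stack: [55, 35]
LOAD_CONST → push 5. Stack: [55, 35, 5]
BINARY_OP + → 35 + 5 = 40. Stack: [55, 40]
BINARY_OP | → 55 | 40 = 63. Stack: [63]
STORE_FAST q → q=63. Stack: []
LOAD_CONST → push 2. Stack: [2]
LOAD_FAST a → push 40. Stack: [2, 40]
BINARY_OP - → 2 - 40 = -38. Stack: [-38]
STORE_FAST p → p=-38. Stack: []
LOAD_FAST q → push 63. Stack: [63]
RETURN_VALUE → return 63.

63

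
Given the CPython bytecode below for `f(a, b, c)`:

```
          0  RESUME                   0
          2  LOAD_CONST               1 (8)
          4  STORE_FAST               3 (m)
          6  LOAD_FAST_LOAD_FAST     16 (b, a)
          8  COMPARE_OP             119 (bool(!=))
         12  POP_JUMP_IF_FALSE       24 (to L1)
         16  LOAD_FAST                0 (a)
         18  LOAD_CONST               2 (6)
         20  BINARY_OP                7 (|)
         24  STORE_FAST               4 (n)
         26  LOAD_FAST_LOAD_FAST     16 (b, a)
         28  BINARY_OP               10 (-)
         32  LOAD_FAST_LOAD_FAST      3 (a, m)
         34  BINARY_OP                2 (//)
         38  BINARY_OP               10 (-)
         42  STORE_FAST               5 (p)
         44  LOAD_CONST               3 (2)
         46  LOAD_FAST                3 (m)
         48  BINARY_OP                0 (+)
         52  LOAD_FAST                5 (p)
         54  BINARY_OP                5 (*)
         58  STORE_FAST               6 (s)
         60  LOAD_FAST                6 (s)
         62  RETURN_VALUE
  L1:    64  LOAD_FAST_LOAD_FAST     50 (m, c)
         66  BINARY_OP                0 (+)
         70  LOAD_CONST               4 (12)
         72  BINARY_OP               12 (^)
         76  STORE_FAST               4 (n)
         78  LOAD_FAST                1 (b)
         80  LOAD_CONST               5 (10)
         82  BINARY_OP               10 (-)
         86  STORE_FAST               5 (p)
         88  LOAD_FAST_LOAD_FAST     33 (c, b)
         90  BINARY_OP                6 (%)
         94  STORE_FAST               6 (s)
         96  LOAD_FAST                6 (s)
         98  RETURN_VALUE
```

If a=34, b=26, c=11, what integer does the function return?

LOAD_CONST → push 8. Stack: [8]
STORE_FAST m → m=8. Stack: []
LOAD_FAST_LOAD_FAST b,a → push 26,34. Stack: [26, 34]
COMPARE_OP bool(!=) → 26 vs 34 = True. Stack: [True]
POP_JUMP_IF_FALSE → pop True; no jump. Stack: []
LOAD_FAST a → push 34. Stack: [34]
LOAD_CONST → push 6. Stack: [34, 6]
BINARY_OP | → 34 | 6 = 38. Stack: [38]
STORE_FAST n → n=38. Stack: []
LOAD_FAST_LOAD_FAST b,a → push 26,34. Stack: [26, 34]
BINARY_OP - → 26 - 34 = -8. Stack: [-8]
LOAD_FAST_LOAD_FAST a,m → push 34,8. Stack: [-8, 34, 8]
BINARY_OP // → 34 // 8 = 4. Stack: [-8, 4]
BINARY_OP - → -8 - 4 = -12. Stack: [-12]
STORE_FAST p → p=-12. Stack: []
LOAD_CONST → push 2. Stack: [2]
LOAD_FAST m → push 8. Stack: [2, 8]
BINARY_OP + → 2 + 8 = 10. Stack: [10]
LOAD_FAST p → push -12. Stack: [10, -12]
BINARY_OP * → 10 * -12 = -120. Stack: [-120]
STORE_FAST s → s=-120. Stack: []
LOAD_FAST s → push -120. Stack: [-120]
RETURN_VALUE → return -120.

-120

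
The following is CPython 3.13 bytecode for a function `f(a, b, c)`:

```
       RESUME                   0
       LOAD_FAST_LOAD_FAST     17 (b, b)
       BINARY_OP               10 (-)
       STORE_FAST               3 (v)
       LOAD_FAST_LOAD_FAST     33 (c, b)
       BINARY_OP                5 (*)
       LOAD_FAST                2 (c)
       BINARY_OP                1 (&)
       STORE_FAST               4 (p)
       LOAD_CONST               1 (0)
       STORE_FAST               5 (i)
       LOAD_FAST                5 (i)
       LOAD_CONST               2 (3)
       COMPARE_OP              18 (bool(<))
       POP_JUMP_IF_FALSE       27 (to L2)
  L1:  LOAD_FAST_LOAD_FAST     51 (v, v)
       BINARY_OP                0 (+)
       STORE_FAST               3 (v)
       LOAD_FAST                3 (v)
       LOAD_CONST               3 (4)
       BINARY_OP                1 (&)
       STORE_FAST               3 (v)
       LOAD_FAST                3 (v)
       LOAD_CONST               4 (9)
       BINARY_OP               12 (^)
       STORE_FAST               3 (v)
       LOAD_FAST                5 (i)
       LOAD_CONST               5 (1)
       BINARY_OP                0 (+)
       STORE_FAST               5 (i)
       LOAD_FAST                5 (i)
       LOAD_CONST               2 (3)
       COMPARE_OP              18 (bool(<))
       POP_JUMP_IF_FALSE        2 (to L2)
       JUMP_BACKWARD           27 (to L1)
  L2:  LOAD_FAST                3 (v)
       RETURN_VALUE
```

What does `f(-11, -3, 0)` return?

LOAD_FAST_LOAD_FAST b,b → push -3,-3
BINARY_OP - → -3 - -3 = 0
STORE_FAST v → v=0
LOAD_FAST_LOAD_FAST c,b → push 0,-3
BINARY_OP * → 0 * -3 = 0
LOAD_FAST c → push 0
BINARY_OP & → 0 & 0 = 0
STORE_FAST p → p=0
LOAD_CONST → push 0
STORE_FAST i → i=0
LOAD_FAST i → push 0
LOAD_CONST → push 3
COMPARE_OP bool(<) → 0 vs 3 = True
POP_JUMP_IF_FALSE → pop True; no jump
LOAD_FAST_LOAD_FAST v,v → push 0,0
BINARY_OP + → 0 + 0 = 0
STORE_FAST v → v=0
LOAD_FAST v → push 0
LOAD_CONST → push 4
BINARY_OP & → 0 & 4 = 0
STORE_FAST v → v=0
LOAD_FAST v → push 0
LOAD_CONST → push 9
BINARY_OP ^ → 0 ^ 9 = 9
STORE_FAST v → v=9
LOAD_FAST i → push 0
LOAD_CONST → push 1
BINARY_OP + → 0 + 1 = 1
STORE_FAST i → i=1
LOAD_FAST i → push 1
LOAD_CONST → push 3
COMPARE_OP bool(<) → 1 vs 3 = True
POP_JUMP_IF_FALSE → pop True; no jump
LOAD_FAST_LOAD_FAST v,v → push 9,9
BINARY_OP + → 9 + 9 = 18
STORE_FAST v → v=18
LOAD_FAST v → push 18
LOAD_CONST → push 4
BINARY_OP & → 18 & 4 = 0
STORE_FAST v → v=0
LOAD_FAST v → push 0
LOAD_CONST → push 9
BINARY_OP ^ → 0 ^ 9 = 9
STORE_FAST v → v=9
LOAD_FAST i → push 1
LOAD_CONST → push 1
BINARY_OP + → 1 + 1 = 2
STORE_FAST i → i=2
LOAD_FAST i → push 2
LOAD_CONST → push 3
COMPARE_OP bool(<) → 2 vs 3 = True
POP_JUMP_IF_FALSE → pop True; no jump
LOAD_FAST_LOAD_FAST v,v → push 9,9
BINARY_OP + → 9 + 9 = 18
STORE_FAST v → v=18
LOAD_FAST v → push 18
LOAD_CONST → push 4
BINARY_OP & → 18 & 4 = 0
STORE_FAST v → v=0
LOAD_FAST v → push 0
LOAD_CONST → push 9
BINARY_OP ^ → 0 ^ 9 = 9
STORE_FAST v → v=9
LOAD_FAST i → push 2
LOAD_CONST → push 1
BINARY_OP + → 2 + 1 = 3
STORE_FAST i → i=3
LOAD_FAST i → push 3
LOAD_CONST → push 3
COMPARE_OP bool(<) → 3 vs 3 = False
POP_JUMP_IF_FALSE → pop False; jump
LOAD_FAST v → push 9
RETURN_VALUE → return 9.

9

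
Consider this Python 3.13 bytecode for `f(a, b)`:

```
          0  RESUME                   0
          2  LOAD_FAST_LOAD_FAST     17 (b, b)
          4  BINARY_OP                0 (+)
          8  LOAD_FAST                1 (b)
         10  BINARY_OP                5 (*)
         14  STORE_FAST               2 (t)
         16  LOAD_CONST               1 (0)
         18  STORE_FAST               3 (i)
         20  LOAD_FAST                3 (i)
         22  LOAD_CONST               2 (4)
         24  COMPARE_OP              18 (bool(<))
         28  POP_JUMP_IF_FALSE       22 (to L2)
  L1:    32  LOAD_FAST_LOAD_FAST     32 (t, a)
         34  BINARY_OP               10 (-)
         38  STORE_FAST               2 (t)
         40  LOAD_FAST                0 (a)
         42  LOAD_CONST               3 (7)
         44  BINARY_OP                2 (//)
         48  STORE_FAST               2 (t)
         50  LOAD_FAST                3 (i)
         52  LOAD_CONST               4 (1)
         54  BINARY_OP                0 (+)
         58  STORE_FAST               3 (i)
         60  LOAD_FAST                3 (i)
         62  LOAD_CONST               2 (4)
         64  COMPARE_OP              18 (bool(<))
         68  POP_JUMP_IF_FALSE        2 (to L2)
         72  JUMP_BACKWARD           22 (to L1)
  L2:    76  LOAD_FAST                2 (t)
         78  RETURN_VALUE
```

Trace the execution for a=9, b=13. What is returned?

1

LOAD_FAST_LOAD_FAST b,b → push 13,13
BINARY_OP + → 13 + 13 = 26
LOAD_FAST b → push 13
BINARY_OP * → 26 * 13 = 338
STORE_FAST t → t=338
LOAD_CONST → push 0
STORE_FAST i → i=0
LOAD_FAST i → push 0
LOAD_CONST → push 4
COMPARE_OP bool(<) → 0 vs 4 = True
POP_JUMP_IF_FALSE → pop True; no jump
LOAD_FAST_LOAD_FAST t,a → push 338,9
BINARY_OP - → 338 - 9 = 329
STORE_FAST t → t=329
LOAD_FAST a → push 9
LOAD_CONST → push 7
BINARY_OP // → 9 // 7 = 1
STORE_FAST t → t=1
LOAD_FAST i → push 0
LOAD_CONST → push 1
BINARY_OP + → 0 + 1 = 1
STORE_FAST i → i=1
LOAD_FAST i → push 1
LOAD_CONST → push 4
COMPARE_OP bool(<) → 1 vs 4 = True
POP_JUMP_IF_FALSE → pop True; no jump
LOAD_FAST_LOAD_FAST t,a → push 1,9
BINARY_OP - → 1 - 9 = -8
STORE_FAST t → t=-8
LOAD_FAST a → push 9
LOAD_CONST → push 7
BINARY_OP // → 9 // 7 = 1
STORE_FAST t → t=1
LOAD_FAST i → push 1
LOAD_CONST → push 1
BINARY_OP + → 1 + 1 = 2
STORE_FAST i → i=2
LOAD_FAST i → push 2
LOAD_CONST → push 4
COMPARE_OP bool(<) → 2 vs 4 = True
POP_JUMP_IF_FALSE → pop True; no jump
LOAD_FAST_LOAD_FAST t,a → push 1,9
BINARY_OP - → 1 - 9 = -8
STORE_FAST t → t=-8
LOAD_FAST a → push 9
LOAD_CONST → push 7
BINARY_OP // → 9 // 7 = 1
STORE_FAST t → t=1
LOAD_FAST i → push 2
LOAD_CONST → push 1
BINARY_OP + → 2 + 1 = 3
STORE_FAST i → i=3
LOAD_FAST i → push 3
LOAD_CONST → push 4
COMPARE_OP bool(<) → 3 vs 4 = True
POP_JUMP_IF_FALSE → pop True; no jump
LOAD_FAST_LOAD_FAST t,a → push 1,9
BINARY_OP - → 1 - 9 = -8
STORE_FAST t → t=-8
LOAD_FAST a → push 9
LOAD_CONST → push 7
BINARY_OP // → 9 // 7 = 1
STORE_FAST t → t=1
LOAD_FAST i → push 3
LOAD_CONST → push 1
BINARY_OP + → 3 + 1 = 4
STORE_FAST i → i=4
LOAD_FAST i → push 4
LOAD_CONST → push 4
COMPARE_OP bool(<) → 4 vs 4 = False
POP_JUMP_IF_FALSE → pop False; jump
LOAD_FAST t → push 1
RETURN_VALUE → return 1.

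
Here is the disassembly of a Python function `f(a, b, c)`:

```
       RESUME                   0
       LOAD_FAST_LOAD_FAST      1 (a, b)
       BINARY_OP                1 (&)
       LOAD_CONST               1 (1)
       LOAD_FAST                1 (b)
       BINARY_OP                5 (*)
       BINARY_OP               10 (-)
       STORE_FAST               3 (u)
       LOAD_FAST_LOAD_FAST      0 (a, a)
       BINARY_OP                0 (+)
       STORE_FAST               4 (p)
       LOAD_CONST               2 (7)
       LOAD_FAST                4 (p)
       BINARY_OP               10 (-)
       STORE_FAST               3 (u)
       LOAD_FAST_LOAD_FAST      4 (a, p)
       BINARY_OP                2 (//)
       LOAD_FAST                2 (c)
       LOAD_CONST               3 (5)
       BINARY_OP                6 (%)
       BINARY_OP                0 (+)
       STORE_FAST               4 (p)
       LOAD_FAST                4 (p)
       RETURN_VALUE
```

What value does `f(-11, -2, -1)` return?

4

LOAD_FAST_LOAD_FAST a,b → push -11,-2. Stack: [-11, -2]
BINARY_OP & → -11 & -2 = -12. Stack: [-12]
LOAD_CONST → push 1. Stack: [-12, 1]
LOAD_FAST b → push -2. Stack: [-12, 1, -2]
BINARY_OP * → 1 * -2 = -2. Stack: [-12, -2]
BINARY_OP - → -12 - -2 = -10. Stack: [-10]
STORE_FAST u → u=-10. Stack: []
LOAD_FAST_LOAD_FAST a,a → push -11,-11. Stack: [-11, -11]
BINARY_OP + → -11 + -11 = -22. Stack: [-22]
STORE_FAST p → p=-22. Stack: []
LOAD_CONST → push 7. Stack: [7]
LOAD_FAST p → push -22. Stack: [7, -22]
BINARY_OP - → 7 - -22 = 29. Stack: [29]
STORE_FAST u → u=29. Stack: []
LOAD_FAST_LOAD_FAST a,p → push -11,-22. Stack: [-11, -22]
BINARY_OP // → -11 // -22 = 0. Stack: [0]
LOAD_FAST c → push -1. Stack: [0, -1]
LOAD_CONST → push 5. Stack: [0, -1, 5]
BINARY_OP % → -1 % 5 = 4. Stack: [0, 4]
BINARY_OP + → 0 + 4 = 4. Stack: [4]
STORE_FAST p → p=4. Stack: []
LOAD_FAST p → push 4. Stack: [4]
RETURN_VALUE → return 4.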